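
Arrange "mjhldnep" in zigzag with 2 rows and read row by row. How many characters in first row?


Zigzag "mjhldnep" into 2 rows:
Placing characters:
  'm' => row 0
  'j' => row 1
  'h' => row 0
  'l' => row 1
  'd' => row 0
  'n' => row 1
  'e' => row 0
  'p' => row 1
Rows:
  Row 0: "mhde"
  Row 1: "jlnp"
First row length: 4

4


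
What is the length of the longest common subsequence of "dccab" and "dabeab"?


LCS of "dccab" and "dabeab"
DP table:
           d    a    b    e    a    b
      0    0    0    0    0    0    0
  d   0    1    1    1    1    1    1
  c   0    1    1    1    1    1    1
  c   0    1    1    1    1    1    1
  a   0    1    2    2    2    2    2
  b   0    1    2    3    3    3    3
LCS length = dp[5][6] = 3

3


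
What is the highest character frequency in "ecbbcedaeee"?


Input: ecbbcedaeee
Character counts:
  'a': 1
  'b': 2
  'c': 2
  'd': 1
  'e': 5
Maximum frequency: 5

5


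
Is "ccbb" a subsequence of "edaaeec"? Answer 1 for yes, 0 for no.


Check if "ccbb" is a subsequence of "edaaeec"
Greedy scan:
  Position 0 ('e'): no match needed
  Position 1 ('d'): no match needed
  Position 2 ('a'): no match needed
  Position 3 ('a'): no match needed
  Position 4 ('e'): no match needed
  Position 5 ('e'): no match needed
  Position 6 ('c'): matches sub[0] = 'c'
Only matched 1/4 characters => not a subsequence

0


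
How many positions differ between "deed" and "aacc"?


Comparing "deed" and "aacc" position by position:
  Position 0: 'd' vs 'a' => DIFFER
  Position 1: 'e' vs 'a' => DIFFER
  Position 2: 'e' vs 'c' => DIFFER
  Position 3: 'd' vs 'c' => DIFFER
Positions that differ: 4

4


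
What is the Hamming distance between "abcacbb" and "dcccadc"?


Comparing "abcacbb" and "dcccadc" position by position:
  Position 0: 'a' vs 'd' => differ
  Position 1: 'b' vs 'c' => differ
  Position 2: 'c' vs 'c' => same
  Position 3: 'a' vs 'c' => differ
  Position 4: 'c' vs 'a' => differ
  Position 5: 'b' vs 'd' => differ
  Position 6: 'b' vs 'c' => differ
Total differences (Hamming distance): 6

6


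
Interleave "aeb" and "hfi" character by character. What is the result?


Interleaving "aeb" and "hfi":
  Position 0: 'a' from first, 'h' from second => "ah"
  Position 1: 'e' from first, 'f' from second => "ef"
  Position 2: 'b' from first, 'i' from second => "bi"
Result: ahefbi

ahefbi


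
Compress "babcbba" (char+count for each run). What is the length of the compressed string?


Input: babcbba
Runs:
  'b' x 1 => "b1"
  'a' x 1 => "a1"
  'b' x 1 => "b1"
  'c' x 1 => "c1"
  'b' x 2 => "b2"
  'a' x 1 => "a1"
Compressed: "b1a1b1c1b2a1"
Compressed length: 12

12


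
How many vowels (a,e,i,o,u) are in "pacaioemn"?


Input: pacaioemn
Checking each character:
  'p' at position 0: consonant
  'a' at position 1: vowel (running total: 1)
  'c' at position 2: consonant
  'a' at position 3: vowel (running total: 2)
  'i' at position 4: vowel (running total: 3)
  'o' at position 5: vowel (running total: 4)
  'e' at position 6: vowel (running total: 5)
  'm' at position 7: consonant
  'n' at position 8: consonant
Total vowels: 5

5


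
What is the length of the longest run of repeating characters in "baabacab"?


Input: "baabacab"
Scanning for longest run:
  Position 1 ('a'): new char, reset run to 1
  Position 2 ('a'): continues run of 'a', length=2
  Position 3 ('b'): new char, reset run to 1
  Position 4 ('a'): new char, reset run to 1
  Position 5 ('c'): new char, reset run to 1
  Position 6 ('a'): new char, reset run to 1
  Position 7 ('b'): new char, reset run to 1
Longest run: 'a' with length 2

2


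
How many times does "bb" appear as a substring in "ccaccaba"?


Searching for "bb" in "ccaccaba"
Scanning each position:
  Position 0: "cc" => no
  Position 1: "ca" => no
  Position 2: "ac" => no
  Position 3: "cc" => no
  Position 4: "ca" => no
  Position 5: "ab" => no
  Position 6: "ba" => no
Total occurrences: 0

0


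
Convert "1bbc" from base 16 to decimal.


Input: "1bbc" in base 16
Positional expansion:
  Digit '1' (value 1) x 16^3 = 4096
  Digit 'b' (value 11) x 16^2 = 2816
  Digit 'b' (value 11) x 16^1 = 176
  Digit 'c' (value 12) x 16^0 = 12
Sum = 7100

7100


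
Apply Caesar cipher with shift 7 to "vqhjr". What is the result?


Caesar cipher: shift "vqhjr" by 7
  'v' (pos 21) + 7 = pos 2 = 'c'
  'q' (pos 16) + 7 = pos 23 = 'x'
  'h' (pos 7) + 7 = pos 14 = 'o'
  'j' (pos 9) + 7 = pos 16 = 'q'
  'r' (pos 17) + 7 = pos 24 = 'y'
Result: cxoqy

cxoqy


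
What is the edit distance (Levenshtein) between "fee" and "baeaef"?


Computing edit distance: "fee" -> "baeaef"
DP table:
           b    a    e    a    e    f
      0    1    2    3    4    5    6
  f   1    1    2    3    4    5    5
  e   2    2    2    2    3    4    5
  e   3    3    3    2    3    3    4
Edit distance = dp[3][6] = 4

4


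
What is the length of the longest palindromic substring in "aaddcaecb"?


Input: "aaddcaecb"
Checking substrings for palindromes:
  [0:2] "aa" (len 2) => palindrome
  [2:4] "dd" (len 2) => palindrome
Longest palindromic substring: "aa" with length 2

2


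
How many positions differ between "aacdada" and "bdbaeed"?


Comparing "aacdada" and "bdbaeed" position by position:
  Position 0: 'a' vs 'b' => DIFFER
  Position 1: 'a' vs 'd' => DIFFER
  Position 2: 'c' vs 'b' => DIFFER
  Position 3: 'd' vs 'a' => DIFFER
  Position 4: 'a' vs 'e' => DIFFER
  Position 5: 'd' vs 'e' => DIFFER
  Position 6: 'a' vs 'd' => DIFFER
Positions that differ: 7

7


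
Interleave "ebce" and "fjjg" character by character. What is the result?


Interleaving "ebce" and "fjjg":
  Position 0: 'e' from first, 'f' from second => "ef"
  Position 1: 'b' from first, 'j' from second => "bj"
  Position 2: 'c' from first, 'j' from second => "cj"
  Position 3: 'e' from first, 'g' from second => "eg"
Result: efbjcjeg

efbjcjeg


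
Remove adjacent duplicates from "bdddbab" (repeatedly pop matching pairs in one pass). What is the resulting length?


Input: bdddbab
Stack-based adjacent duplicate removal:
  Read 'b': push. Stack: b
  Read 'd': push. Stack: bd
  Read 'd': matches stack top 'd' => pop. Stack: b
  Read 'd': push. Stack: bd
  Read 'b': push. Stack: bdb
  Read 'a': push. Stack: bdba
  Read 'b': push. Stack: bdbab
Final stack: "bdbab" (length 5)

5


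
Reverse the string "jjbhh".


Input: jjbhh
Reading characters right to left:
  Position 4: 'h'
  Position 3: 'h'
  Position 2: 'b'
  Position 1: 'j'
  Position 0: 'j'
Reversed: hhbjj

hhbjj


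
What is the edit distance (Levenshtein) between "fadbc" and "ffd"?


Computing edit distance: "fadbc" -> "ffd"
DP table:
           f    f    d
      0    1    2    3
  f   1    0    1    2
  a   2    1    1    2
  d   3    2    2    1
  b   4    3    3    2
  c   5    4    4    3
Edit distance = dp[5][3] = 3

3


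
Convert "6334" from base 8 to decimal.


Input: "6334" in base 8
Positional expansion:
  Digit '6' (value 6) x 8^3 = 3072
  Digit '3' (value 3) x 8^2 = 192
  Digit '3' (value 3) x 8^1 = 24
  Digit '4' (value 4) x 8^0 = 4
Sum = 3292

3292


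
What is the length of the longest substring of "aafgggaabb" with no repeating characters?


Input: "aafgggaabb"
Sliding window (track last position of each char):
  Position 0 ('a'): window [0,0] length 1 -- new best
  Position 1 ('a'): repeat (last at 0), move window start to 1
  Position 1 ('a'): window [1,1] length 1
  Position 2 ('f'): window [1,2] length 2 -- new best
  Position 3 ('g'): window [1,3] length 3 -- new best
  Position 4 ('g'): repeat (last at 3), move window start to 4
  Position 4 ('g'): window [4,4] length 1
  Position 5 ('g'): repeat (last at 4), move window start to 5
  Position 5 ('g'): window [5,5] length 1
  Position 6 ('a'): window [5,6] length 2
  Position 7 ('a'): repeat (last at 6), move window start to 7
  Position 7 ('a'): window [7,7] length 1
  Position 8 ('b'): window [7,8] length 2
  Position 9 ('b'): repeat (last at 8), move window start to 9
  Position 9 ('b'): window [9,9] length 1
Longest substring with no repeats: "afg" with length 3

3


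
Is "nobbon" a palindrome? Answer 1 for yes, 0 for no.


Input: nobbon
Reversed: nobbon
  Compare pos 0 ('n') with pos 5 ('n'): match
  Compare pos 1 ('o') with pos 4 ('o'): match
  Compare pos 2 ('b') with pos 3 ('b'): match
Result: palindrome

1


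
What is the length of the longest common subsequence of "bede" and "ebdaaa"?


LCS of "bede" and "ebdaaa"
DP table:
           e    b    d    a    a    a
      0    0    0    0    0    0    0
  b   0    0    1    1    1    1    1
  e   0    1    1    1    1    1    1
  d   0    1    1    2    2    2    2
  e   0    1    1    2    2    2    2
LCS length = dp[4][6] = 2

2


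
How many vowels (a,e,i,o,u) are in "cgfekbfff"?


Input: cgfekbfff
Checking each character:
  'c' at position 0: consonant
  'g' at position 1: consonant
  'f' at position 2: consonant
  'e' at position 3: vowel (running total: 1)
  'k' at position 4: consonant
  'b' at position 5: consonant
  'f' at position 6: consonant
  'f' at position 7: consonant
  'f' at position 8: consonant
Total vowels: 1

1


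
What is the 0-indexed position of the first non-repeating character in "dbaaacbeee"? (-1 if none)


Input: dbaaacbeee
Character frequencies:
  'a': 3
  'b': 2
  'c': 1
  'd': 1
  'e': 3
Scanning left to right for freq == 1:
  Position 0 ('d'): unique! => answer = 0

0


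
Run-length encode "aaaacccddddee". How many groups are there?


Input: aaaacccddddee
Scanning for consecutive runs:
  Group 1: 'a' x 4 (positions 0-3)
  Group 2: 'c' x 3 (positions 4-6)
  Group 3: 'd' x 4 (positions 7-10)
  Group 4: 'e' x 2 (positions 11-12)
Total groups: 4

4


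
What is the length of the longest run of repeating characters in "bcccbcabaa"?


Input: "bcccbcabaa"
Scanning for longest run:
  Position 1 ('c'): new char, reset run to 1
  Position 2 ('c'): continues run of 'c', length=2
  Position 3 ('c'): continues run of 'c', length=3
  Position 4 ('b'): new char, reset run to 1
  Position 5 ('c'): new char, reset run to 1
  Position 6 ('a'): new char, reset run to 1
  Position 7 ('b'): new char, reset run to 1
  Position 8 ('a'): new char, reset run to 1
  Position 9 ('a'): continues run of 'a', length=2
Longest run: 'c' with length 3

3


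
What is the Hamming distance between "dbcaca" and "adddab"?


Comparing "dbcaca" and "adddab" position by position:
  Position 0: 'd' vs 'a' => differ
  Position 1: 'b' vs 'd' => differ
  Position 2: 'c' vs 'd' => differ
  Position 3: 'a' vs 'd' => differ
  Position 4: 'c' vs 'a' => differ
  Position 5: 'a' vs 'b' => differ
Total differences (Hamming distance): 6

6


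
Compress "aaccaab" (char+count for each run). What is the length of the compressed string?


Input: aaccaab
Runs:
  'a' x 2 => "a2"
  'c' x 2 => "c2"
  'a' x 2 => "a2"
  'b' x 1 => "b1"
Compressed: "a2c2a2b1"
Compressed length: 8

8


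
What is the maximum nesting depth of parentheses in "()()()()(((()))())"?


Input: "()()()()(((()))())"
Tracking depth:
  Position 0 '(': depth becomes 1
  Position 1 ')': depth becomes 0
  Position 2 '(': depth becomes 1
  Position 3 ')': depth becomes 0
  Position 4 '(': depth becomes 1
  Position 5 ')': depth becomes 0
  Position 6 '(': depth becomes 1
  Position 7 ')': depth becomes 0
  Position 8 '(': depth becomes 1
  Position 9 '(': depth becomes 2
  Position 10 '(': depth becomes 3
  Position 11 '(': depth becomes 4
  Position 12 ')': depth becomes 3
  Position 13 ')': depth becomes 2
  Position 14 ')': depth becomes 1
  Position 15 '(': depth becomes 2
  Position 16 ')': depth becomes 1
  Position 17 ')': depth becomes 0
Maximum depth reached: 4

4


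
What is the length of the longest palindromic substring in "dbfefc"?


Input: "dbfefc"
Checking substrings for palindromes:
  [2:5] "fef" (len 3) => palindrome
Longest palindromic substring: "fef" with length 3

3


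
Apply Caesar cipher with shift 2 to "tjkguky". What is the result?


Caesar cipher: shift "tjkguky" by 2
  't' (pos 19) + 2 = pos 21 = 'v'
  'j' (pos 9) + 2 = pos 11 = 'l'
  'k' (pos 10) + 2 = pos 12 = 'm'
  'g' (pos 6) + 2 = pos 8 = 'i'
  'u' (pos 20) + 2 = pos 22 = 'w'
  'k' (pos 10) + 2 = pos 12 = 'm'
  'y' (pos 24) + 2 = pos 0 = 'a'
Result: vlmiwma

vlmiwma


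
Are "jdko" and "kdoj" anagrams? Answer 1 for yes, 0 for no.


Strings: "jdko", "kdoj"
Sorted first:  djko
Sorted second: djko
Sorted forms match => anagrams

1


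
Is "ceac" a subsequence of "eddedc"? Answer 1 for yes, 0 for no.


Check if "ceac" is a subsequence of "eddedc"
Greedy scan:
  Position 0 ('e'): no match needed
  Position 1 ('d'): no match needed
  Position 2 ('d'): no match needed
  Position 3 ('e'): no match needed
  Position 4 ('d'): no match needed
  Position 5 ('c'): matches sub[0] = 'c'
Only matched 1/4 characters => not a subsequence

0


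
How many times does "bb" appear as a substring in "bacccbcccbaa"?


Searching for "bb" in "bacccbcccbaa"
Scanning each position:
  Position 0: "ba" => no
  Position 1: "ac" => no
  Position 2: "cc" => no
  Position 3: "cc" => no
  Position 4: "cb" => no
  Position 5: "bc" => no
  Position 6: "cc" => no
  Position 7: "cc" => no
  Position 8: "cb" => no
  Position 9: "ba" => no
  Position 10: "aa" => no
Total occurrences: 0

0


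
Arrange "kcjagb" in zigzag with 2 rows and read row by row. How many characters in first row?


Zigzag "kcjagb" into 2 rows:
Placing characters:
  'k' => row 0
  'c' => row 1
  'j' => row 0
  'a' => row 1
  'g' => row 0
  'b' => row 1
Rows:
  Row 0: "kjg"
  Row 1: "cab"
First row length: 3

3


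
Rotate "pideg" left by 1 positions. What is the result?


Input: "pideg", rotate left by 1
First 1 characters: "p"
Remaining characters: "ideg"
Concatenate remaining + first: "ideg" + "p" = "idegp"

idegp


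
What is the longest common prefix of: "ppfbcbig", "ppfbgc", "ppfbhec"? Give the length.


Words: ppfbcbig, ppfbgc, ppfbhec
  Position 0: all 'p' => match
  Position 1: all 'p' => match
  Position 2: all 'f' => match
  Position 3: all 'b' => match
  Position 4: ('c', 'g', 'h') => mismatch, stop
LCP = "ppfb" (length 4)

4


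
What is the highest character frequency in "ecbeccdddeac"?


Input: ecbeccdddeac
Character counts:
  'a': 1
  'b': 1
  'c': 4
  'd': 3
  'e': 3
Maximum frequency: 4

4


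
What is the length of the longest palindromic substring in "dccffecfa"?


Input: "dccffecfa"
Checking substrings for palindromes:
  [1:3] "cc" (len 2) => palindrome
  [3:5] "ff" (len 2) => palindrome
Longest palindromic substring: "cc" with length 2

2


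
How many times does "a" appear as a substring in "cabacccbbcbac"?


Searching for "a" in "cabacccbbcbac"
Scanning each position:
  Position 0: "c" => no
  Position 1: "a" => MATCH
  Position 2: "b" => no
  Position 3: "a" => MATCH
  Position 4: "c" => no
  Position 5: "c" => no
  Position 6: "c" => no
  Position 7: "b" => no
  Position 8: "b" => no
  Position 9: "c" => no
  Position 10: "b" => no
  Position 11: "a" => MATCH
  Position 12: "c" => no
Total occurrences: 3

3


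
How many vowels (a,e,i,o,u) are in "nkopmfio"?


Input: nkopmfio
Checking each character:
  'n' at position 0: consonant
  'k' at position 1: consonant
  'o' at position 2: vowel (running total: 1)
  'p' at position 3: consonant
  'm' at position 4: consonant
  'f' at position 5: consonant
  'i' at position 6: vowel (running total: 2)
  'o' at position 7: vowel (running total: 3)
Total vowels: 3

3


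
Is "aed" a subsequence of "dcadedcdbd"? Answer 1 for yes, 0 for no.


Check if "aed" is a subsequence of "dcadedcdbd"
Greedy scan:
  Position 0 ('d'): no match needed
  Position 1 ('c'): no match needed
  Position 2 ('a'): matches sub[0] = 'a'
  Position 3 ('d'): no match needed
  Position 4 ('e'): matches sub[1] = 'e'
  Position 5 ('d'): matches sub[2] = 'd'
  Position 6 ('c'): no match needed
  Position 7 ('d'): no match needed
  Position 8 ('b'): no match needed
  Position 9 ('d'): no match needed
All 3 characters matched => is a subsequence

1


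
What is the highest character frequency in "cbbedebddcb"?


Input: cbbedebddcb
Character counts:
  'b': 4
  'c': 2
  'd': 3
  'e': 2
Maximum frequency: 4

4


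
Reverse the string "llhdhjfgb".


Input: llhdhjfgb
Reading characters right to left:
  Position 8: 'b'
  Position 7: 'g'
  Position 6: 'f'
  Position 5: 'j'
  Position 4: 'h'
  Position 3: 'd'
  Position 2: 'h'
  Position 1: 'l'
  Position 0: 'l'
Reversed: bgfjhdhll

bgfjhdhll


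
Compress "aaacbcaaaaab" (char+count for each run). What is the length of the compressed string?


Input: aaacbcaaaaab
Runs:
  'a' x 3 => "a3"
  'c' x 1 => "c1"
  'b' x 1 => "b1"
  'c' x 1 => "c1"
  'a' x 5 => "a5"
  'b' x 1 => "b1"
Compressed: "a3c1b1c1a5b1"
Compressed length: 12

12


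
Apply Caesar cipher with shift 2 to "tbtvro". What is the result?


Caesar cipher: shift "tbtvro" by 2
  't' (pos 19) + 2 = pos 21 = 'v'
  'b' (pos 1) + 2 = pos 3 = 'd'
  't' (pos 19) + 2 = pos 21 = 'v'
  'v' (pos 21) + 2 = pos 23 = 'x'
  'r' (pos 17) + 2 = pos 19 = 't'
  'o' (pos 14) + 2 = pos 16 = 'q'
Result: vdvxtq

vdvxtq


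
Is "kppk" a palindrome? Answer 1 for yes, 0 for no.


Input: kppk
Reversed: kppk
  Compare pos 0 ('k') with pos 3 ('k'): match
  Compare pos 1 ('p') with pos 2 ('p'): match
Result: palindrome

1


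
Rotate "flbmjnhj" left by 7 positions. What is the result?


Input: "flbmjnhj", rotate left by 7
First 7 characters: "flbmjnh"
Remaining characters: "j"
Concatenate remaining + first: "j" + "flbmjnh" = "jflbmjnh"

jflbmjnh


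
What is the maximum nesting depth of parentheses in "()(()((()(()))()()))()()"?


Input: "()(()((()(()))()()))()()"
Tracking depth:
  Position 0 '(': depth becomes 1
  Position 1 ')': depth becomes 0
  Position 2 '(': depth becomes 1
  Position 3 '(': depth becomes 2
  Position 4 ')': depth becomes 1
  Position 5 '(': depth becomes 2
  Position 6 '(': depth becomes 3
  Position 7 '(': depth becomes 4
  Position 8 ')': depth becomes 3
  Position 9 '(': depth becomes 4
  Position 10 '(': depth becomes 5
  Position 11 ')': depth becomes 4
  Position 12 ')': depth becomes 3
  Position 13 ')': depth becomes 2
  Position 14 '(': depth becomes 3
  Position 15 ')': depth becomes 2
  Position 16 '(': depth becomes 3
  Position 17 ')': depth becomes 2
  Position 18 ')': depth becomes 1
  Position 19 ')': depth becomes 0
  Position 20 '(': depth becomes 1
  Position 21 ')': depth becomes 0
  Position 22 '(': depth becomes 1
  Position 23 ')': depth becomes 0
Maximum depth reached: 5

5


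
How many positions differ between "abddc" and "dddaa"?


Comparing "abddc" and "dddaa" position by position:
  Position 0: 'a' vs 'd' => DIFFER
  Position 1: 'b' vs 'd' => DIFFER
  Position 2: 'd' vs 'd' => same
  Position 3: 'd' vs 'a' => DIFFER
  Position 4: 'c' vs 'a' => DIFFER
Positions that differ: 4

4


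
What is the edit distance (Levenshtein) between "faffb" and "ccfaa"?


Computing edit distance: "faffb" -> "ccfaa"
DP table:
           c    c    f    a    a
      0    1    2    3    4    5
  f   1    1    2    2    3    4
  a   2    2    2    3    2    3
  f   3    3    3    2    3    3
  f   4    4    4    3    3    4
  b   5    5    5    4    4    4
Edit distance = dp[5][5] = 4

4


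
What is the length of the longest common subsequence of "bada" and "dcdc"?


LCS of "bada" and "dcdc"
DP table:
           d    c    d    c
      0    0    0    0    0
  b   0    0    0    0    0
  a   0    0    0    0    0
  d   0    1    1    1    1
  a   0    1    1    1    1
LCS length = dp[4][4] = 1

1


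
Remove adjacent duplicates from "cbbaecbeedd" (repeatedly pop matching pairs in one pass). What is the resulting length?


Input: cbbaecbeedd
Stack-based adjacent duplicate removal:
  Read 'c': push. Stack: c
  Read 'b': push. Stack: cb
  Read 'b': matches stack top 'b' => pop. Stack: c
  Read 'a': push. Stack: ca
  Read 'e': push. Stack: cae
  Read 'c': push. Stack: caec
  Read 'b': push. Stack: caecb
  Read 'e': push. Stack: caecbe
  Read 'e': matches stack top 'e' => pop. Stack: caecb
  Read 'd': push. Stack: caecbd
  Read 'd': matches stack top 'd' => pop. Stack: caecb
Final stack: "caecb" (length 5)

5


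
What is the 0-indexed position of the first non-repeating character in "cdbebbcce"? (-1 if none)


Input: cdbebbcce
Character frequencies:
  'b': 3
  'c': 3
  'd': 1
  'e': 2
Scanning left to right for freq == 1:
  Position 0 ('c'): freq=3, skip
  Position 1 ('d'): unique! => answer = 1

1


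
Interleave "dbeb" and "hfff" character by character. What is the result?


Interleaving "dbeb" and "hfff":
  Position 0: 'd' from first, 'h' from second => "dh"
  Position 1: 'b' from first, 'f' from second => "bf"
  Position 2: 'e' from first, 'f' from second => "ef"
  Position 3: 'b' from first, 'f' from second => "bf"
Result: dhbfefbf

dhbfefbf


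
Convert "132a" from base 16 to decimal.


Input: "132a" in base 16
Positional expansion:
  Digit '1' (value 1) x 16^3 = 4096
  Digit '3' (value 3) x 16^2 = 768
  Digit '2' (value 2) x 16^1 = 32
  Digit 'a' (value 10) x 16^0 = 10
Sum = 4906

4906


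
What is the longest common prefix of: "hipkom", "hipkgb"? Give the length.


Words: hipkom, hipkgb
  Position 0: all 'h' => match
  Position 1: all 'i' => match
  Position 2: all 'p' => match
  Position 3: all 'k' => match
  Position 4: ('o', 'g') => mismatch, stop
LCP = "hipk" (length 4)

4


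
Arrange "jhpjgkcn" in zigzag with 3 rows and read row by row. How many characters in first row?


Zigzag "jhpjgkcn" into 3 rows:
Placing characters:
  'j' => row 0
  'h' => row 1
  'p' => row 2
  'j' => row 1
  'g' => row 0
  'k' => row 1
  'c' => row 2
  'n' => row 1
Rows:
  Row 0: "jg"
  Row 1: "hjkn"
  Row 2: "pc"
First row length: 2

2


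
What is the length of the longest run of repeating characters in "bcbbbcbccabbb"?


Input: "bcbbbcbccabbb"
Scanning for longest run:
  Position 1 ('c'): new char, reset run to 1
  Position 2 ('b'): new char, reset run to 1
  Position 3 ('b'): continues run of 'b', length=2
  Position 4 ('b'): continues run of 'b', length=3
  Position 5 ('c'): new char, reset run to 1
  Position 6 ('b'): new char, reset run to 1
  Position 7 ('c'): new char, reset run to 1
  Position 8 ('c'): continues run of 'c', length=2
  Position 9 ('a'): new char, reset run to 1
  Position 10 ('b'): new char, reset run to 1
  Position 11 ('b'): continues run of 'b', length=2
  Position 12 ('b'): continues run of 'b', length=3
Longest run: 'b' with length 3

3


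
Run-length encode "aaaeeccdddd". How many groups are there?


Input: aaaeeccdddd
Scanning for consecutive runs:
  Group 1: 'a' x 3 (positions 0-2)
  Group 2: 'e' x 2 (positions 3-4)
  Group 3: 'c' x 2 (positions 5-6)
  Group 4: 'd' x 4 (positions 7-10)
Total groups: 4

4


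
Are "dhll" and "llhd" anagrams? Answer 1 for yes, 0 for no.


Strings: "dhll", "llhd"
Sorted first:  dhll
Sorted second: dhll
Sorted forms match => anagrams

1


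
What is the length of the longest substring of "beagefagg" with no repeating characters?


Input: "beagefagg"
Sliding window (track last position of each char):
  Position 0 ('b'): window [0,0] length 1 -- new best
  Position 1 ('e'): window [0,1] length 2 -- new best
  Position 2 ('a'): window [0,2] length 3 -- new best
  Position 3 ('g'): window [0,3] length 4 -- new best
  Position 4 ('e'): repeat (last at 1), move window start to 2
  Position 4 ('e'): window [2,4] length 3
  Position 5 ('f'): window [2,5] length 4
  Position 6 ('a'): repeat (last at 2), move window start to 3
  Position 6 ('a'): window [3,6] length 4
  Position 7 ('g'): repeat (last at 3), move window start to 4
  Position 7 ('g'): window [4,7] length 4
  Position 8 ('g'): repeat (last at 7), move window start to 8
  Position 8 ('g'): window [8,8] length 1
Longest substring with no repeats: "beag" with length 4

4


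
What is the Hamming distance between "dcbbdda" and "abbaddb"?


Comparing "dcbbdda" and "abbaddb" position by position:
  Position 0: 'd' vs 'a' => differ
  Position 1: 'c' vs 'b' => differ
  Position 2: 'b' vs 'b' => same
  Position 3: 'b' vs 'a' => differ
  Position 4: 'd' vs 'd' => same
  Position 5: 'd' vs 'd' => same
  Position 6: 'a' vs 'b' => differ
Total differences (Hamming distance): 4

4


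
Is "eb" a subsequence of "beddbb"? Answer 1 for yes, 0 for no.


Check if "eb" is a subsequence of "beddbb"
Greedy scan:
  Position 0 ('b'): no match needed
  Position 1 ('e'): matches sub[0] = 'e'
  Position 2 ('d'): no match needed
  Position 3 ('d'): no match needed
  Position 4 ('b'): matches sub[1] = 'b'
  Position 5 ('b'): no match needed
All 2 characters matched => is a subsequence

1


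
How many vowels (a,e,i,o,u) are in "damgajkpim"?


Input: damgajkpim
Checking each character:
  'd' at position 0: consonant
  'a' at position 1: vowel (running total: 1)
  'm' at position 2: consonant
  'g' at position 3: consonant
  'a' at position 4: vowel (running total: 2)
  'j' at position 5: consonant
  'k' at position 6: consonant
  'p' at position 7: consonant
  'i' at position 8: vowel (running total: 3)
  'm' at position 9: consonant
Total vowels: 3

3


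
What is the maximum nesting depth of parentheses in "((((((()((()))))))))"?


Input: "((((((()((()))))))))"
Tracking depth:
  Position 0 '(': depth becomes 1
  Position 1 '(': depth becomes 2
  Position 2 '(': depth becomes 3
  Position 3 '(': depth becomes 4
  Position 4 '(': depth becomes 5
  Position 5 '(': depth becomes 6
  Position 6 '(': depth becomes 7
  Position 7 ')': depth becomes 6
  Position 8 '(': depth becomes 7
  Position 9 '(': depth becomes 8
  Position 10 '(': depth becomes 9
  Position 11 ')': depth becomes 8
  Position 12 ')': depth becomes 7
  Position 13 ')': depth becomes 6
  Position 14 ')': depth becomes 5
  Position 15 ')': depth becomes 4
  Position 16 ')': depth becomes 3
  Position 17 ')': depth becomes 2
  Position 18 ')': depth becomes 1
  Position 19 ')': depth becomes 0
Maximum depth reached: 9

9


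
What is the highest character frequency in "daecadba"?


Input: daecadba
Character counts:
  'a': 3
  'b': 1
  'c': 1
  'd': 2
  'e': 1
Maximum frequency: 3

3


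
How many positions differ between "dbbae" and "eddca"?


Comparing "dbbae" and "eddca" position by position:
  Position 0: 'd' vs 'e' => DIFFER
  Position 1: 'b' vs 'd' => DIFFER
  Position 2: 'b' vs 'd' => DIFFER
  Position 3: 'a' vs 'c' => DIFFER
  Position 4: 'e' vs 'a' => DIFFER
Positions that differ: 5

5


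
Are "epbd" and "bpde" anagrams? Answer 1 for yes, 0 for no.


Strings: "epbd", "bpde"
Sorted first:  bdep
Sorted second: bdep
Sorted forms match => anagrams

1


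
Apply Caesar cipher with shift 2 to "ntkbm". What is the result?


Caesar cipher: shift "ntkbm" by 2
  'n' (pos 13) + 2 = pos 15 = 'p'
  't' (pos 19) + 2 = pos 21 = 'v'
  'k' (pos 10) + 2 = pos 12 = 'm'
  'b' (pos 1) + 2 = pos 3 = 'd'
  'm' (pos 12) + 2 = pos 14 = 'o'
Result: pvmdo

pvmdo


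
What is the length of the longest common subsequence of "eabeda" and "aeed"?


LCS of "eabeda" and "aeed"
DP table:
           a    e    e    d
      0    0    0    0    0
  e   0    0    1    1    1
  a   0    1    1    1    1
  b   0    1    1    1    1
  e   0    1    2    2    2
  d   0    1    2    2    3
  a   0    1    2    2    3
LCS length = dp[6][4] = 3

3


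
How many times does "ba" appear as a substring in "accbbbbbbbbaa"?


Searching for "ba" in "accbbbbbbbbaa"
Scanning each position:
  Position 0: "ac" => no
  Position 1: "cc" => no
  Position 2: "cb" => no
  Position 3: "bb" => no
  Position 4: "bb" => no
  Position 5: "bb" => no
  Position 6: "bb" => no
  Position 7: "bb" => no
  Position 8: "bb" => no
  Position 9: "bb" => no
  Position 10: "ba" => MATCH
  Position 11: "aa" => no
Total occurrences: 1

1


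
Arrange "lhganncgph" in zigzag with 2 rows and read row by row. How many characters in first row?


Zigzag "lhganncgph" into 2 rows:
Placing characters:
  'l' => row 0
  'h' => row 1
  'g' => row 0
  'a' => row 1
  'n' => row 0
  'n' => row 1
  'c' => row 0
  'g' => row 1
  'p' => row 0
  'h' => row 1
Rows:
  Row 0: "lgncp"
  Row 1: "hangh"
First row length: 5

5


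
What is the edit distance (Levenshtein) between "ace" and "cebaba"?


Computing edit distance: "ace" -> "cebaba"
DP table:
           c    e    b    a    b    a
      0    1    2    3    4    5    6
  a   1    1    2    3    3    4    5
  c   2    1    2    3    4    4    5
  e   3    2    1    2    3    4    5
Edit distance = dp[3][6] = 5

5


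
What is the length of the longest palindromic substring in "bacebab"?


Input: "bacebab"
Checking substrings for palindromes:
  [4:7] "bab" (len 3) => palindrome
Longest palindromic substring: "bab" with length 3

3


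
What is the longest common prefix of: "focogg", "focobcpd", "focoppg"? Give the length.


Words: focogg, focobcpd, focoppg
  Position 0: all 'f' => match
  Position 1: all 'o' => match
  Position 2: all 'c' => match
  Position 3: all 'o' => match
  Position 4: ('g', 'b', 'p') => mismatch, stop
LCP = "foco" (length 4)

4


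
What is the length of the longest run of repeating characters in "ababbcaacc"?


Input: "ababbcaacc"
Scanning for longest run:
  Position 1 ('b'): new char, reset run to 1
  Position 2 ('a'): new char, reset run to 1
  Position 3 ('b'): new char, reset run to 1
  Position 4 ('b'): continues run of 'b', length=2
  Position 5 ('c'): new char, reset run to 1
  Position 6 ('a'): new char, reset run to 1
  Position 7 ('a'): continues run of 'a', length=2
  Position 8 ('c'): new char, reset run to 1
  Position 9 ('c'): continues run of 'c', length=2
Longest run: 'b' with length 2

2


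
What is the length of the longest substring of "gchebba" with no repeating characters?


Input: "gchebba"
Sliding window (track last position of each char):
  Position 0 ('g'): window [0,0] length 1 -- new best
  Position 1 ('c'): window [0,1] length 2 -- new best
  Position 2 ('h'): window [0,2] length 3 -- new best
  Position 3 ('e'): window [0,3] length 4 -- new best
  Position 4 ('b'): window [0,4] length 5 -- new best
  Position 5 ('b'): repeat (last at 4), move window start to 5
  Position 5 ('b'): window [5,5] length 1
  Position 6 ('a'): window [5,6] length 2
Longest substring with no repeats: "gcheb" with length 5

5


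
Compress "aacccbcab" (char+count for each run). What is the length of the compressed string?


Input: aacccbcab
Runs:
  'a' x 2 => "a2"
  'c' x 3 => "c3"
  'b' x 1 => "b1"
  'c' x 1 => "c1"
  'a' x 1 => "a1"
  'b' x 1 => "b1"
Compressed: "a2c3b1c1a1b1"
Compressed length: 12

12


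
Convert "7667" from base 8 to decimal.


Input: "7667" in base 8
Positional expansion:
  Digit '7' (value 7) x 8^3 = 3584
  Digit '6' (value 6) x 8^2 = 384
  Digit '6' (value 6) x 8^1 = 48
  Digit '7' (value 7) x 8^0 = 7
Sum = 4023

4023


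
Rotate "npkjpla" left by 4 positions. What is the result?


Input: "npkjpla", rotate left by 4
First 4 characters: "npkj"
Remaining characters: "pla"
Concatenate remaining + first: "pla" + "npkj" = "planpkj"

planpkj


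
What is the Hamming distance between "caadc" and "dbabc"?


Comparing "caadc" and "dbabc" position by position:
  Position 0: 'c' vs 'd' => differ
  Position 1: 'a' vs 'b' => differ
  Position 2: 'a' vs 'a' => same
  Position 3: 'd' vs 'b' => differ
  Position 4: 'c' vs 'c' => same
Total differences (Hamming distance): 3

3


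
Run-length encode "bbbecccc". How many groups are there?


Input: bbbecccc
Scanning for consecutive runs:
  Group 1: 'b' x 3 (positions 0-2)
  Group 2: 'e' x 1 (positions 3-3)
  Group 3: 'c' x 4 (positions 4-7)
Total groups: 3

3


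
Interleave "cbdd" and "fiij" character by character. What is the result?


Interleaving "cbdd" and "fiij":
  Position 0: 'c' from first, 'f' from second => "cf"
  Position 1: 'b' from first, 'i' from second => "bi"
  Position 2: 'd' from first, 'i' from second => "di"
  Position 3: 'd' from first, 'j' from second => "dj"
Result: cfbididj

cfbididj


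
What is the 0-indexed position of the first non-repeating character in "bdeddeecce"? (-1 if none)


Input: bdeddeecce
Character frequencies:
  'b': 1
  'c': 2
  'd': 3
  'e': 4
Scanning left to right for freq == 1:
  Position 0 ('b'): unique! => answer = 0

0


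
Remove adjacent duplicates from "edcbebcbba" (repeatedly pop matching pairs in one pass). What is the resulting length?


Input: edcbebcbba
Stack-based adjacent duplicate removal:
  Read 'e': push. Stack: e
  Read 'd': push. Stack: ed
  Read 'c': push. Stack: edc
  Read 'b': push. Stack: edcb
  Read 'e': push. Stack: edcbe
  Read 'b': push. Stack: edcbeb
  Read 'c': push. Stack: edcbebc
  Read 'b': push. Stack: edcbebcb
  Read 'b': matches stack top 'b' => pop. Stack: edcbebc
  Read 'a': push. Stack: edcbebca
Final stack: "edcbebca" (length 8)

8


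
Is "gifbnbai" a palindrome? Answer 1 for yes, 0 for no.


Input: gifbnbai
Reversed: iabnbfig
  Compare pos 0 ('g') with pos 7 ('i'): MISMATCH
  Compare pos 1 ('i') with pos 6 ('a'): MISMATCH
  Compare pos 2 ('f') with pos 5 ('b'): MISMATCH
  Compare pos 3 ('b') with pos 4 ('n'): MISMATCH
Result: not a palindrome

0


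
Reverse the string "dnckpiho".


Input: dnckpiho
Reading characters right to left:
  Position 7: 'o'
  Position 6: 'h'
  Position 5: 'i'
  Position 4: 'p'
  Position 3: 'k'
  Position 2: 'c'
  Position 1: 'n'
  Position 0: 'd'
Reversed: ohipkcnd

ohipkcnd


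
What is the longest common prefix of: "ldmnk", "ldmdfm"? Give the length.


Words: ldmnk, ldmdfm
  Position 0: all 'l' => match
  Position 1: all 'd' => match
  Position 2: all 'm' => match
  Position 3: ('n', 'd') => mismatch, stop
LCP = "ldm" (length 3)

3


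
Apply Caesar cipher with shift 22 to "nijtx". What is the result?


Caesar cipher: shift "nijtx" by 22
  'n' (pos 13) + 22 = pos 9 = 'j'
  'i' (pos 8) + 22 = pos 4 = 'e'
  'j' (pos 9) + 22 = pos 5 = 'f'
  't' (pos 19) + 22 = pos 15 = 'p'
  'x' (pos 23) + 22 = pos 19 = 't'
Result: jefpt

jefpt


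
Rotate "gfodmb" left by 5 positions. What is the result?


Input: "gfodmb", rotate left by 5
First 5 characters: "gfodm"
Remaining characters: "b"
Concatenate remaining + first: "b" + "gfodm" = "bgfodm"

bgfodm


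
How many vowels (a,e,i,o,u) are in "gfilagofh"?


Input: gfilagofh
Checking each character:
  'g' at position 0: consonant
  'f' at position 1: consonant
  'i' at position 2: vowel (running total: 1)
  'l' at position 3: consonant
  'a' at position 4: vowel (running total: 2)
  'g' at position 5: consonant
  'o' at position 6: vowel (running total: 3)
  'f' at position 7: consonant
  'h' at position 8: consonant
Total vowels: 3

3


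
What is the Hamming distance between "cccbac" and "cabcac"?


Comparing "cccbac" and "cabcac" position by position:
  Position 0: 'c' vs 'c' => same
  Position 1: 'c' vs 'a' => differ
  Position 2: 'c' vs 'b' => differ
  Position 3: 'b' vs 'c' => differ
  Position 4: 'a' vs 'a' => same
  Position 5: 'c' vs 'c' => same
Total differences (Hamming distance): 3

3


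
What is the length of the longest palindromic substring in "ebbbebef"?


Input: "ebbbebef"
Checking substrings for palindromes:
  [0:5] "ebbbe" (len 5) => palindrome
  [1:4] "bbb" (len 3) => palindrome
  [3:6] "beb" (len 3) => palindrome
  [4:7] "ebe" (len 3) => palindrome
  [1:3] "bb" (len 2) => palindrome
  [2:4] "bb" (len 2) => palindrome
Longest palindromic substring: "ebbbe" with length 5

5


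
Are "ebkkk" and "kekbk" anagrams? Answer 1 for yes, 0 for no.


Strings: "ebkkk", "kekbk"
Sorted first:  bekkk
Sorted second: bekkk
Sorted forms match => anagrams

1


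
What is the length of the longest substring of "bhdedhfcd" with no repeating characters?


Input: "bhdedhfcd"
Sliding window (track last position of each char):
  Position 0 ('b'): window [0,0] length 1 -- new best
  Position 1 ('h'): window [0,1] length 2 -- new best
  Position 2 ('d'): window [0,2] length 3 -- new best
  Position 3 ('e'): window [0,3] length 4 -- new best
  Position 4 ('d'): repeat (last at 2), move window start to 3
  Position 4 ('d'): window [3,4] length 2
  Position 5 ('h'): window [3,5] length 3
  Position 6 ('f'): window [3,6] length 4
  Position 7 ('c'): window [3,7] length 5 -- new best
  Position 8 ('d'): repeat (last at 4), move window start to 5
  Position 8 ('d'): window [5,8] length 4
Longest substring with no repeats: "edhfc" with length 5

5


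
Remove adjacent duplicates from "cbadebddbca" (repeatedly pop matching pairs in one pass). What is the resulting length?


Input: cbadebddbca
Stack-based adjacent duplicate removal:
  Read 'c': push. Stack: c
  Read 'b': push. Stack: cb
  Read 'a': push. Stack: cba
  Read 'd': push. Stack: cbad
  Read 'e': push. Stack: cbade
  Read 'b': push. Stack: cbadeb
  Read 'd': push. Stack: cbadebd
  Read 'd': matches stack top 'd' => pop. Stack: cbadeb
  Read 'b': matches stack top 'b' => pop. Stack: cbade
  Read 'c': push. Stack: cbadec
  Read 'a': push. Stack: cbadeca
Final stack: "cbadeca" (length 7)

7


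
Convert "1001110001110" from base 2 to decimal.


Input: "1001110001110" in base 2
Positional expansion:
  Digit '1' (value 1) x 2^12 = 4096
  Digit '0' (value 0) x 2^11 = 0
  Digit '0' (value 0) x 2^10 = 0
  Digit '1' (value 1) x 2^9 = 512
  Digit '1' (value 1) x 2^8 = 256
  Digit '1' (value 1) x 2^7 = 128
  Digit '0' (value 0) x 2^6 = 0
  Digit '0' (value 0) x 2^5 = 0
  Digit '0' (value 0) x 2^4 = 0
  Digit '1' (value 1) x 2^3 = 8
  Digit '1' (value 1) x 2^2 = 4
  Digit '1' (value 1) x 2^1 = 2
  Digit '0' (value 0) x 2^0 = 0
Sum = 5006

5006


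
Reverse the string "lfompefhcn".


Input: lfompefhcn
Reading characters right to left:
  Position 9: 'n'
  Position 8: 'c'
  Position 7: 'h'
  Position 6: 'f'
  Position 5: 'e'
  Position 4: 'p'
  Position 3: 'm'
  Position 2: 'o'
  Position 1: 'f'
  Position 0: 'l'
Reversed: nchfepmofl

nchfepmofl


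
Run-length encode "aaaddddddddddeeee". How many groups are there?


Input: aaaddddddddddeeee
Scanning for consecutive runs:
  Group 1: 'a' x 3 (positions 0-2)
  Group 2: 'd' x 10 (positions 3-12)
  Group 3: 'e' x 4 (positions 13-16)
Total groups: 3

3


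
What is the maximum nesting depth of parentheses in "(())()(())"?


Input: "(())()(())"
Tracking depth:
  Position 0 '(': depth becomes 1
  Position 1 '(': depth becomes 2
  Position 2 ')': depth becomes 1
  Position 3 ')': depth becomes 0
  Position 4 '(': depth becomes 1
  Position 5 ')': depth becomes 0
  Position 6 '(': depth becomes 1
  Position 7 '(': depth becomes 2
  Position 8 ')': depth becomes 1
  Position 9 ')': depth becomes 0
Maximum depth reached: 2

2


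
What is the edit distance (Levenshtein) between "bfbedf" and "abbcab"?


Computing edit distance: "bfbedf" -> "abbcab"
DP table:
           a    b    b    c    a    b
      0    1    2    3    4    5    6
  b   1    1    1    2    3    4    5
  f   2    2    2    2    3    4    5
  b   3    3    2    2    3    4    4
  e   4    4    3    3    3    4    5
  d   5    5    4    4    4    4    5
  f   6    6    5    5    5    5    5
Edit distance = dp[6][6] = 5

5


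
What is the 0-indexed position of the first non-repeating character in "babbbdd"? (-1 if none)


Input: babbbdd
Character frequencies:
  'a': 1
  'b': 4
  'd': 2
Scanning left to right for freq == 1:
  Position 0 ('b'): freq=4, skip
  Position 1 ('a'): unique! => answer = 1

1


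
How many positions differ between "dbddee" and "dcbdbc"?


Comparing "dbddee" and "dcbdbc" position by position:
  Position 0: 'd' vs 'd' => same
  Position 1: 'b' vs 'c' => DIFFER
  Position 2: 'd' vs 'b' => DIFFER
  Position 3: 'd' vs 'd' => same
  Position 4: 'e' vs 'b' => DIFFER
  Position 5: 'e' vs 'c' => DIFFER
Positions that differ: 4

4


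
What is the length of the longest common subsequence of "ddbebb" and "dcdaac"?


LCS of "ddbebb" and "dcdaac"
DP table:
           d    c    d    a    a    c
      0    0    0    0    0    0    0
  d   0    1    1    1    1    1    1
  d   0    1    1    2    2    2    2
  b   0    1    1    2    2    2    2
  e   0    1    1    2    2    2    2
  b   0    1    1    2    2    2    2
  b   0    1    1    2    2    2    2
LCS length = dp[6][6] = 2

2
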